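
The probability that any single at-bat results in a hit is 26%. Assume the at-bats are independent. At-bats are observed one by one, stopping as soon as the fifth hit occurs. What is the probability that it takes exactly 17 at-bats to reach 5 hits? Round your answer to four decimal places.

Y = trial on which the fifth success occurs; negative binomial, r=5, p=0.26.
P(Y=17) = C(16,4) · p^5 · (1−p)^12
= 1820 · 0.0011881 · 0.026964 = 0.058307

0.0583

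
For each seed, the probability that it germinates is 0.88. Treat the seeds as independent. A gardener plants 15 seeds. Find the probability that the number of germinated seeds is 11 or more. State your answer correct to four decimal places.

0.9735

X ~ Binomial(15, 0.88); P(X ≥ 11) = Σ C(15,k) p^k (1−p)^(15−k) over k:
  k=11: C(15,11)·0.88^11·0.12^4 = 0.069369
  k=12: C(15,12)·0.88^12·0.12^3 = 0.169569
  k=13: C(15,13)·0.88^13·0.12^2 = 0.286963
  k=14: C(15,14)·0.88^14·0.12^1 = 0.300628
  k=15: C(15,15)·0.88^15·0.12^0 = 0.146974
Total = 0.973504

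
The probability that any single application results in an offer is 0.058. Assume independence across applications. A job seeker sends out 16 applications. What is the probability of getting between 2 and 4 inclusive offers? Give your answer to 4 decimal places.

0.2352

X ~ Binomial(16, 0.058); P(2 ≤ X ≤ 4) = Σ C(16,k) p^k (1−p)^(16−k) over k:
  k=2: C(16,2)·0.058^2·0.942^14 = 0.174884
  k=3: C(16,3)·0.058^3·0.942^13 = 0.050250
  k=4: C(16,4)·0.058^4·0.942^12 = 0.010055
Total = 0.235189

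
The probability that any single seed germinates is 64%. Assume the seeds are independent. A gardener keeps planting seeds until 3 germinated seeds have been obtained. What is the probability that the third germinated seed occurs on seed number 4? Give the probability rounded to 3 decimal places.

Y = trial on which the third success occurs; negative binomial, r=3, p=0.64.
P(Y=4) = C(3,2) · p^3 · (1−p)^1
= 3 · 0.26214 · 0.36 = 0.28312

0.283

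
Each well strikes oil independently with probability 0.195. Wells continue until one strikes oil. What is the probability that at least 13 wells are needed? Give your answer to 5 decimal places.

0.07405

Y = number of wells to the first success; geometric, p = 0.195.
P(Y > 12) = P(first 12 all fail) = (1−p)^12 = 0.0740543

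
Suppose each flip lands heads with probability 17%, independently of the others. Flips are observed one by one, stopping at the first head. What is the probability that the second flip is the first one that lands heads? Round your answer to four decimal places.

Geometric (trials to first success), p = 0.17.
P(Y = 2) = (1−p)^1 · p = 0.83 · 0.17 = 0.141100

0.1411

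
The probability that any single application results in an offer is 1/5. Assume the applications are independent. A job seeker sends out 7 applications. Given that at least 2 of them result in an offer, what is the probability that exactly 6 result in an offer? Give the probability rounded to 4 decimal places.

X ~ Binomial(7, 0.20). Want P(X=6 | X≥2) = P(X=6) / P(X≥2).
P(X=6) = C(7,6)·0.20^6·0.80^1 = 0.000358
P(X≥2) = 1 − 0.209715 − 0.367002 = 0.423283
Ratio = 0.000358 / 0.423283 = 0.000847

0.0008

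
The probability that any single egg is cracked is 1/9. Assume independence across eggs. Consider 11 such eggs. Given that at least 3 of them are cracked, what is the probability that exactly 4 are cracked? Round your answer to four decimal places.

X ~ Binomial(11, 0.111111). Want P(X=4 | X≥3) = P(X=4) / P(X≥3).
P(X=4) = C(11,4)·0.111111^4·0.888889^7 = 0.022053
P(X≥3) = 1 − 0.273730 − 0.376379 − 0.235237 = 0.114655
Ratio = 0.022053 / 0.114655 = 0.192346

0.1923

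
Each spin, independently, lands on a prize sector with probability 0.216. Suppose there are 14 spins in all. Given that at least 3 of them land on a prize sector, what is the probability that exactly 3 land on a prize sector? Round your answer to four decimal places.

0.4136

X ~ Binomial(14, 0.216). Want P(X=3 | X≥3) = P(X=3) / P(X≥3).
P(X=3) = C(14,3)·0.216^3·0.784^11 = 0.252313
P(X≥3) = 1 − 0.033146 − 0.127847 − 0.228951 = 0.610057
Ratio = 0.252313 / 0.610057 = 0.413589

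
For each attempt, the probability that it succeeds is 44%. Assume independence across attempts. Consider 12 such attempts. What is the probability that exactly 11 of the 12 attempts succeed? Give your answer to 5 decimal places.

X ~ Binomial(n=12, p=0.44).
P(X=11) = C(12,11) · p^11 · (1−p)^1
= 12 · 0.00011967 · 0.56 = 0.0008042

0.00080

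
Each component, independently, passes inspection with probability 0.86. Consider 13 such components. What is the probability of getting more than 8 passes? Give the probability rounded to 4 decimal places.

X ~ Binomial(13, 0.86); P(X ≥ 9) = Σ C(13,k) p^k (1−p)^(13−k) over k:
  k=9: C(13,9)·0.86^9·0.14^4 = 0.070681
  k=10: C(13,10)·0.86^10·0.14^3 = 0.173674
  k=11: C(13,11)·0.86^11·0.14^2 = 0.290960
  k=12: C(13,12)·0.86^12·0.14^1 = 0.297888
  k=13: C(13,13)·0.86^13·0.14^0 = 0.140760
Total = 0.973963

0.9740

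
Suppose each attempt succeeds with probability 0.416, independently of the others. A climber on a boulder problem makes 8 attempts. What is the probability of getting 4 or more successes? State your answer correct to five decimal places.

0.44327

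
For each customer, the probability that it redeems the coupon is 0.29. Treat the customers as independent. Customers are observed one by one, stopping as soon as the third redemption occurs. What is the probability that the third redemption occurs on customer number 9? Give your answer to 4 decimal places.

0.0875

Y = trial on which the third success occurs; negative binomial, r=3, p=0.29.
P(Y=9) = C(8,2) · p^3 · (1−p)^6
= 28 · 0.024389 · 0.1281 = 0.087479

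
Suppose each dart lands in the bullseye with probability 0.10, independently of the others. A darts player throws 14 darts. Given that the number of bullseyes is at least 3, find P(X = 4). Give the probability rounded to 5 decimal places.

0.22040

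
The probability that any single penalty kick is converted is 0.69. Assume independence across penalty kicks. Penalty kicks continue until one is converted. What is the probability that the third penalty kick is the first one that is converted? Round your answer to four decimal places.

0.0663

Geometric (trials to first success), p = 0.69.
P(Y = 3) = (1−p)^2 · p = 0.0961 · 0.69 = 0.066309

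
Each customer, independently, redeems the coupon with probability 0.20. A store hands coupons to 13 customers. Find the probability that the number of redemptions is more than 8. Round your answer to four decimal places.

0.0002

X ~ Binomial(13, 0.20); P(X ≥ 9) = Σ C(13,k) p^k (1−p)^(13−k) over k:
  k=9: C(13,9)·0.20^9·0.80^4 = 0.000150
  k=10: C(13,10)·0.20^10·0.80^3 = 0.000015
  k=11: C(13,11)·0.20^11·0.80^2 = 0.000001
  k=12: C(13,12)·0.20^12·0.80^1 = 0.000000
  k=13: C(13,13)·0.20^13·0.80^0 = 0.000000
Total = 0.000166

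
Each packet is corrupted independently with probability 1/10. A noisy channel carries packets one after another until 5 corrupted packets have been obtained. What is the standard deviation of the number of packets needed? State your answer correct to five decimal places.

21.21320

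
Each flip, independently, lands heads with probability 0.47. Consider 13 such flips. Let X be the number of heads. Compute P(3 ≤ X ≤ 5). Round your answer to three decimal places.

0.351

X ~ Binomial(13, 0.47); P(3 ≤ X ≤ 5) = Σ C(13,k) p^k (1−p)^(13−k) over k:
  k=3: C(13,3)·0.47^3·0.53^10 = 0.05193
  k=4: C(13,4)·0.47^4·0.53^9 = 0.11513
  k=5: C(13,5)·0.47^5·0.53^8 = 0.18377
Total = 0.35083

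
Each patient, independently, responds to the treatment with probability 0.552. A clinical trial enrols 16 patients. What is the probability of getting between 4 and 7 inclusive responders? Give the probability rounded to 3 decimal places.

0.247

X ~ Binomial(16, 0.552); P(4 ≤ X ≤ 7) = Σ C(16,k) p^k (1−p)^(16−k) over k:
  k=4: C(16,4)·0.552^4·0.448^12 = 0.01104
  k=5: C(16,5)·0.552^5·0.448^11 = 0.03266
  k=6: C(16,6)·0.552^6·0.448^10 = 0.07378
  k=7: C(16,7)·0.552^7·0.448^9 = 0.12987
Total = 0.24735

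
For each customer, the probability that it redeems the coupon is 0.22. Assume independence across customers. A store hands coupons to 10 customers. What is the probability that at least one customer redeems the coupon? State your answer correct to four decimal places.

0.9166

P(at least one) = 1 − P(none) = 1 − (1 − 0.22)^10
= 1 − 0.083358 = 0.916642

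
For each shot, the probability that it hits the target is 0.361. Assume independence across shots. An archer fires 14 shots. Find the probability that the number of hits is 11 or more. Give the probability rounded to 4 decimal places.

X ~ Binomial(14, 0.361); P(X ≥ 11) = Σ C(14,k) p^k (1−p)^(14−k) over k:
  k=11: C(14,11)·0.361^11·0.639^3 = 0.001289
  k=12: C(14,12)·0.361^12·0.639^2 = 0.000182
  k=13: C(14,13)·0.361^13·0.639^1 = 0.000016
  k=14: C(14,14)·0.361^14·0.639^0 = 0.000001
Total = 0.001487

0.0015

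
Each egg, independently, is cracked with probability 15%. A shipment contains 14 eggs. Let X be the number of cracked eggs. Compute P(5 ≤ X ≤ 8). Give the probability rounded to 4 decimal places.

X ~ Binomial(14, 0.15); P(5 ≤ X ≤ 8) = Σ C(14,k) p^k (1−p)^(14−k) over k:
  k=5: C(14,5)·0.15^5·0.85^9 = 0.035212
  k=6: C(14,6)·0.15^6·0.85^8 = 0.009321
  k=7: C(14,7)·0.15^7·0.85^7 = 0.001880
  k=8: C(14,8)·0.15^8·0.85^6 = 0.000290
Total = 0.046703

0.0467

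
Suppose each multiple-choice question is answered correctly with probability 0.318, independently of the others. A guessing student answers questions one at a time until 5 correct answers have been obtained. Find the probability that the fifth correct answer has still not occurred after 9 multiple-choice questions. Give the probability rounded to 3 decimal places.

0.878

Needing more than 9 multiple-choice questions ⇔ fewer than 5 successes in the first 9. With X ~ Binomial(9, 0.318), P(Y > 9) = P(X ≤ 4).
  k=0: C(9,0)·0.318^0·0.682^9 = 0.03192
  k=1: C(9,1)·0.318^1·0.682^8 = 0.13395
  k=2: C(9,2)·0.318^2·0.682^7 = 0.24983
  k=3: C(9,3)·0.318^3·0.682^6 = 0.27181
  k=4: C(9,4)·0.318^4·0.682^5 = 0.19011
P(X ≤ 4) = 0.87762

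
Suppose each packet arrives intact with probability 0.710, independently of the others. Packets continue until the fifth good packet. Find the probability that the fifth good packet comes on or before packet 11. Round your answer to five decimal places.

0.98214

Finishing within 11 packets ⇔ at least 5 successes in the first 11. With X ~ Binomial(11, 0.71), P(Y ≤ 11) = 1 − P(X ≤ 4).
  k=0: C(11,0)·0.71^0·0.29^11 = 0.0000012
  k=1: C(11,1)·0.71^1·0.29^10 = 0.0000329
  k=2: C(11,2)·0.71^2·0.29^9 = 0.0004022
  k=3: C(11,3)·0.71^3·0.29^8 = 0.0029542
  k=4: C(11,4)·0.71^4·0.29^7 = 0.0144655
1 − 0.0178560 = 0.9821440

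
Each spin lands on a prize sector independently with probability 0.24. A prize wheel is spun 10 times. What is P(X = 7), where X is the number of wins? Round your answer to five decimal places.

X ~ Binomial(n=10, p=0.24).
P(X=7) = C(10,7) · p^7 · (1−p)^3
= 120 · 4.5865e-05 · 0.43898 = 0.0024160

0.00242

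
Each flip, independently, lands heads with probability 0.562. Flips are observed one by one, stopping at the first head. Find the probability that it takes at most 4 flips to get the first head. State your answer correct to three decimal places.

Y = number of flips to the first success; geometric, p = 0.562.
P(Y ≤ 4) = 1 − (1−p)^4 = 1 − 0.03680 = 0.96320

0.963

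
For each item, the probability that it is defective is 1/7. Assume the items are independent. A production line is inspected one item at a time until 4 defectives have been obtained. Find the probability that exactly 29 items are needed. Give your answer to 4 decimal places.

Y = trial on which the fourth success occurs; negative binomial, r=4, p=0.142857.
P(Y=29) = C(28,3) · p^4 · (1−p)^25
= 3276 · 0.00041649 · 0.0212 = 0.028926

0.0289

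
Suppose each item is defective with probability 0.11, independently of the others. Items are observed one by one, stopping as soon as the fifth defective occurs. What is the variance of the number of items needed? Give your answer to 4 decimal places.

Y = total items until the fifth success; negative binomial with r=5, p=0.11.
Var(Y) = r(1−p)/p² = 5·0.89 / 0.11² = 367.768595

367.7686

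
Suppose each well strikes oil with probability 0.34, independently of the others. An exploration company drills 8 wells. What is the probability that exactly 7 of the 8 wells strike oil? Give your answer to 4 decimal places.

X ~ Binomial(n=8, p=0.34).
P(X=7) = C(8,7) · p^7 · (1−p)^1
= 8 · 0.00052523 · 0.66 = 0.002773

0.0028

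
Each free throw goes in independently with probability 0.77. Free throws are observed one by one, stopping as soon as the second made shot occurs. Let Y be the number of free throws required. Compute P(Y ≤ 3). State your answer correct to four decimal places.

0.8656

Finishing within 3 free throws ⇔ at least 2 successes in the first 3. With X ~ Binomial(3, 0.77), P(Y ≤ 3) = 1 − P(X ≤ 1).
  k=0: C(3,0)·0.77^0·0.23^3 = 0.012167
  k=1: C(3,1)·0.77^1·0.23^2 = 0.122199
1 − 0.134366 = 0.865634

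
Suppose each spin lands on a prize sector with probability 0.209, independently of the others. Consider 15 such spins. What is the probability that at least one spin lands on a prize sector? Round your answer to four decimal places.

0.9703

P(at least one) = 1 − P(none) = 1 − (1 − 0.209)^15
= 1 − 0.029693 = 0.970307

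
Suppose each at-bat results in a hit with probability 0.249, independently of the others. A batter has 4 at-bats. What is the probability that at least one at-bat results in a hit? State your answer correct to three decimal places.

0.682

P(at least one) = 1 − P(none) = 1 − (1 − 0.249)^4
= 1 − 0.31810 = 0.68190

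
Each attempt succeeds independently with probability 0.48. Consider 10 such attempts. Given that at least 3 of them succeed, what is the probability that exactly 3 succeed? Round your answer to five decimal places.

X ~ Binomial(10, 0.48). Want P(X=3 | X≥3) = P(X=3) / P(X≥3).
P(X=3) = C(10,3)·0.48^3·0.52^7 = 0.1364358
P(X≥3) = 1 − 0.0014456 − 0.0133435 − 0.0554270 = 0.9297839
Ratio = 0.1364358 / 0.9297839 = 0.1467393

0.14674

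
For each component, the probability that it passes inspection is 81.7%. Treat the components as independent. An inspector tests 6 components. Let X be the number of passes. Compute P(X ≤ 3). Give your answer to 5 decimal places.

X ~ Binomial(6, 0.817); P(X ≤ 3) = Σ C(6,k) p^k (1−p)^(6−k) over k:
  k=0: C(6,0)·0.817^0·0.183^6 = 0.0000376
  k=1: C(6,1)·0.817^1·0.183^5 = 0.0010061
  k=2: C(6,2)·0.817^2·0.183^4 = 0.0112290
  k=3: C(6,3)·0.817^3·0.183^3 = 0.0668420
Total = 0.0791146

0.07911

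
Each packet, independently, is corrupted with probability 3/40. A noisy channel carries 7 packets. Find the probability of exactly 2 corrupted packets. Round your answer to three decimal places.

0.080

X ~ Binomial(n=7, p=0.075).
P(X=2) = C(7,2) · p^2 · (1−p)^5
= 21 · 0.005625 · 0.67719 = 0.07999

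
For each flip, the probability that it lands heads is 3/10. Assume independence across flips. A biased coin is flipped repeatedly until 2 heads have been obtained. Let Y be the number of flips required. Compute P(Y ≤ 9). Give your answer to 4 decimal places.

Finishing within 9 flips ⇔ at least 2 successes in the first 9. With X ~ Binomial(9, 0.30), P(Y ≤ 9) = 1 − P(X ≤ 1).
  k=0: C(9,0)·0.30^0·0.70^9 = 0.040354
  k=1: C(9,1)·0.30^1·0.70^8 = 0.155650
1 − 0.196003 = 0.803997

0.8040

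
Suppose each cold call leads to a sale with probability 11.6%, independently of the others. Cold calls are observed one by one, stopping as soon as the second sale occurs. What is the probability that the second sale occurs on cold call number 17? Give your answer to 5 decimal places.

0.03387

Y = trial on which the second success occurs; negative binomial, r=2, p=0.116.
P(Y=17) = C(16,1) · p^2 · (1−p)^15
= 16 · 0.013456 · 0.15732 = 0.0338704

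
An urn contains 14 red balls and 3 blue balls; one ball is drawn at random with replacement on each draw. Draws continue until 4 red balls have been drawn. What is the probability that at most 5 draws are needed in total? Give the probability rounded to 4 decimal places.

0.7846

Finishing within 5 draws ⇔ at least 4 successes in the first 5. With X ~ Binomial(5, 0.823529), P(Y ≤ 5) = 1 − P(X ≤ 3).
  k=0: C(5,0)·0.823529^0·0.176471^5 = 0.000171
  k=1: C(5,1)·0.823529^1·0.176471^4 = 0.003993
  k=2: C(5,2)·0.823529^2·0.176471^3 = 0.037271
  k=3: C(5,3)·0.823529^3·0.176471^2 = 0.173933
1 − 0.215369 = 0.784631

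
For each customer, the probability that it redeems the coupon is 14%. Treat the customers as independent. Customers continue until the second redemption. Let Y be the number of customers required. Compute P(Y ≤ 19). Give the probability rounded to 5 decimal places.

Finishing within 19 customers ⇔ at least 2 successes in the first 19. With X ~ Binomial(19, 0.14), P(Y ≤ 19) = 1 − P(X ≤ 1).
  k=0: C(19,0)·0.14^0·0.86^19 = 0.0569470
  k=1: C(19,1)·0.14^1·0.86^18 = 0.1761383
1 − 0.2330852 = 0.7669148

0.76691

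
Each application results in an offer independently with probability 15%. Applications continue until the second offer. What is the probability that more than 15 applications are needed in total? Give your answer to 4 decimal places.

Needing more than 15 applications ⇔ fewer than 2 successes in the first 15. With X ~ Binomial(15, 0.15), P(Y > 15) = P(X ≤ 1).
  k=0: C(15,0)·0.15^0·0.85^15 = 0.087354
  k=1: C(15,1)·0.15^1·0.85^14 = 0.231232
P(X ≤ 1) = 0.318586

0.3186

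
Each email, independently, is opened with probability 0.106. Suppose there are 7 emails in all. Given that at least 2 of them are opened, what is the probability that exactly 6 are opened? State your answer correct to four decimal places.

X ~ Binomial(7, 0.106). Want P(X=6 | X≥2) = P(X=6) / P(X≥2).
P(X=6) = C(7,6)·0.106^6·0.894^1 = 0.000009
P(X≥2) = 1 − 0.456418 − 0.378817 = 0.164766
Ratio = 0.000009 / 0.164766 = 0.000054

0.0001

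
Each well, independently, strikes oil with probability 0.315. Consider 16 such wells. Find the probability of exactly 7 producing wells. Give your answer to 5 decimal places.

0.11690

X ~ Binomial(n=16, p=0.315).
P(X=7) = C(16,7) · p^7 · (1−p)^9
= 11440 · 0.00030773 · 0.033206 = 0.1169001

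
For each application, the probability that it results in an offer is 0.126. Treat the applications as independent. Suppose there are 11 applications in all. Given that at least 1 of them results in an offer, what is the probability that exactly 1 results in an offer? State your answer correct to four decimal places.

0.4665

X ~ Binomial(11, 0.126). Want P(X=1 | X≥1) = P(X=1) / P(X≥1).
P(X=1) = C(11,1)·0.126^1·0.874^10 = 0.360477
P(X≥1) = 1 − 0.227314 = 0.772686
Ratio = 0.360477 / 0.772686 = 0.466524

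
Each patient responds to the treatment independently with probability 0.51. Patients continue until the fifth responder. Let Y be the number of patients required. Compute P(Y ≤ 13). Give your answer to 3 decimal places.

Finishing within 13 patients ⇔ at least 5 successes in the first 13. With X ~ Binomial(13, 0.51), P(Y ≤ 13) = 1 − P(X ≤ 4).
  k=0: C(13,0)·0.51^0·0.49^13 = 0.00009
  k=1: C(13,1)·0.51^1·0.49^12 = 0.00127
  k=2: C(13,2)·0.51^2·0.49^11 = 0.00793
  k=3: C(13,3)·0.51^3·0.49^10 = 0.03027
  k=4: C(13,4)·0.51^4·0.49^9 = 0.07877
1 − 0.11834 = 0.88166

0.882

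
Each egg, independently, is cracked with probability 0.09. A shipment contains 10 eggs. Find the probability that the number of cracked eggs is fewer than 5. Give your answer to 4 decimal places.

0.9990

X ~ Binomial(10, 0.09); P(X ≤ 4) = Σ C(10,k) p^k (1−p)^(10−k) over k:
  k=0: C(10,0)·0.09^0·0.91^10 = 0.389416
  k=1: C(10,1)·0.09^1·0.91^9 = 0.385137
  k=2: C(10,2)·0.09^2·0.91^8 = 0.171407
  k=3: C(10,3)·0.09^3·0.91^7 = 0.045206
  k=4: C(10,4)·0.09^4·0.91^6 = 0.007824
Total = 0.998990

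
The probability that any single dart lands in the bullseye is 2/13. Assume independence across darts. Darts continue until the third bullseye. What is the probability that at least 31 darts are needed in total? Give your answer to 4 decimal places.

Needing more than 30 darts ⇔ fewer than 3 successes in the first 30. With X ~ Binomial(30, 0.153846), P(Y > 30) = P(X ≤ 2).
  k=0: C(30,0)·0.153846^0·0.846154^30 = 0.006660
  k=1: C(30,1)·0.153846^1·0.846154^29 = 0.036328
  k=2: C(30,2)·0.153846^2·0.846154^28 = 0.095773
P(X ≤ 2) = 0.138761

0.1388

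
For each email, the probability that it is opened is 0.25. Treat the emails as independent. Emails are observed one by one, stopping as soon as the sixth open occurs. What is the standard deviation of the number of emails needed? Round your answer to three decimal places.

Y = total emails until the sixth success; negative binomial with r=6, p=0.25.
SD(Y) = √[r(1−p)/p²] = √(72.00000) = 8.48528

8.485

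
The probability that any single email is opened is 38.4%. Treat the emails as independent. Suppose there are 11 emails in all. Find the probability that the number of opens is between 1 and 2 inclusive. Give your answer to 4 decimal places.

X ~ Binomial(11, 0.384); P(1 ≤ X ≤ 2) = Σ C(11,k) p^k (1−p)^(11−k) over k:
  k=1: C(11,1)·0.384^1·0.616^10 = 0.033230
  k=2: C(11,2)·0.384^2·0.616^9 = 0.103574
Total = 0.136804

0.1368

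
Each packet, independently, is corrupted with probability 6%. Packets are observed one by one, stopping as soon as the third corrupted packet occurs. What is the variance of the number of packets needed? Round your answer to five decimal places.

Y = total packets until the third success; negative binomial with r=3, p=0.06.
Var(Y) = r(1−p)/p² = 3·0.94 / 0.06² = 783.3333333

783.33333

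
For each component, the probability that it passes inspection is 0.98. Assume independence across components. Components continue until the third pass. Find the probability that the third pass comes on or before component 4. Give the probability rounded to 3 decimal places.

0.998

Finishing within 4 components ⇔ at least 3 successes in the first 4. With X ~ Binomial(4, 0.98), P(Y ≤ 4) = 1 − P(X ≤ 2).
  k=0: C(4,0)·0.98^0·0.02^4 = 0.00000
  k=1: C(4,1)·0.98^1·0.02^3 = 0.00003
  k=2: C(4,2)·0.98^2·0.02^2 = 0.00230
1 − 0.00234 = 0.99766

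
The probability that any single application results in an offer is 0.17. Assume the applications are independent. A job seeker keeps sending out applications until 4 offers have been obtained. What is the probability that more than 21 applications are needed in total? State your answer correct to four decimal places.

Needing more than 21 applications ⇔ fewer than 4 successes in the first 21. With X ~ Binomial(21, 0.17), P(Y > 21) = P(X ≤ 3).
  k=0: C(21,0)·0.17^0·0.83^21 = 0.019982
  k=1: C(21,1)·0.17^1·0.83^20 = 0.085947
  k=2: C(21,2)·0.17^2·0.83^19 = 0.176036
  k=3: C(21,3)·0.17^3·0.83^18 = 0.228352
P(X ≤ 3) = 0.510316

0.5103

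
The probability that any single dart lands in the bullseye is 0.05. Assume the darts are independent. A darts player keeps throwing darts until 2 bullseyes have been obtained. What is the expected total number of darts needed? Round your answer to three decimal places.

Y = total darts until the second success; negative binomial with r=2, p=0.05.
E[Y] = r / p = 2 / 0.05 = 40.00000

40.000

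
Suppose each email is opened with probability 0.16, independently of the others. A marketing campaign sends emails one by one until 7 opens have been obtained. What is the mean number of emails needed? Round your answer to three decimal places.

43.750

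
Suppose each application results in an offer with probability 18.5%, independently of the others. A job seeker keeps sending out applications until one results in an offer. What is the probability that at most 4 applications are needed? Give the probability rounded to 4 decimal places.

0.5588

Y = number of applications to the first success; geometric, p = 0.185.
P(Y ≤ 4) = 1 − (1−p)^4 = 1 − 0.441195 = 0.558805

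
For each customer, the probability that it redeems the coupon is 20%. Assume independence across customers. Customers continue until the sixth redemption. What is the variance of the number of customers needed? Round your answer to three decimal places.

Y = total customers until the sixth success; negative binomial with r=6, p=0.20.
Var(Y) = r(1−p)/p² = 6·0.80 / 0.20² = 120.00000

120.000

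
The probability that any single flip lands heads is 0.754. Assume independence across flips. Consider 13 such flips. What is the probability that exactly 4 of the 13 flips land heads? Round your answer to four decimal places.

0.0008

X ~ Binomial(n=13, p=0.754).
P(X=4) = C(13,4) · p^4 · (1−p)^9
= 715 · 0.32321 · 3.2993e-06 = 0.000762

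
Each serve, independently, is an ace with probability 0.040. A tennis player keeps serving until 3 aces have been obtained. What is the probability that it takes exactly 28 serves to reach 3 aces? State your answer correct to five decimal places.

0.00810

Y = trial on which the third success occurs; negative binomial, r=3, p=0.04.
P(Y=28) = C(27,2) · p^3 · (1−p)^25
= 351 · 6.4e-05 · 0.3604 = 0.0080960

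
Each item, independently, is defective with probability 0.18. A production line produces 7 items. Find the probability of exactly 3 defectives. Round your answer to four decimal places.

0.0923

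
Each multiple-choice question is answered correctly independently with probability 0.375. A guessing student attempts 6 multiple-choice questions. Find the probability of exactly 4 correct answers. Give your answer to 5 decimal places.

0.11587

X ~ Binomial(n=6, p=0.375).
P(X=4) = C(6,4) · p^4 · (1−p)^2
= 15 · 0.019775 · 0.39062 = 0.1158714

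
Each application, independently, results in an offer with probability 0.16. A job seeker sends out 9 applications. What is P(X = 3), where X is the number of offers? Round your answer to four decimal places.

X ~ Binomial(n=9, p=0.16).
P(X=3) = C(9,3) · p^3 · (1−p)^6
= 84 · 0.004096 · 0.3513 = 0.120869

0.1209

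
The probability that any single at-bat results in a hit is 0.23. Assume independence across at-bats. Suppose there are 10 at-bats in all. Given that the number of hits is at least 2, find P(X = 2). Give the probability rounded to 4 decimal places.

X ~ Binomial(10, 0.23). Want P(X=2 | X≥2) = P(X=2) / P(X≥2).
P(X=2) = C(10,2)·0.23^2·0.77^8 = 0.294167
P(X≥2) = 1 − 0.073267 − 0.218849 = 0.707884
Ratio = 0.294167 / 0.707884 = 0.415558

0.4156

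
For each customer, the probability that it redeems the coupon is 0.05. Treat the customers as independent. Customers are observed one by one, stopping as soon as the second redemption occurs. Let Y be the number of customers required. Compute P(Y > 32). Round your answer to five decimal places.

0.51996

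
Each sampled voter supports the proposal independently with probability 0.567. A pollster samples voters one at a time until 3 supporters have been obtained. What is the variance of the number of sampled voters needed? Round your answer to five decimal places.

Y = total sampled voters until the third success; negative binomial with r=3, p=0.567.
Var(Y) = r(1−p)/p² = 3·0.433 / 0.567² = 4.0405737

4.04057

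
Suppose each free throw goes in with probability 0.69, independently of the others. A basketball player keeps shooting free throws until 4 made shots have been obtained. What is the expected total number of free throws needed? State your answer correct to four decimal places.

Y = total free throws until the fourth success; negative binomial with r=4, p=0.69.
E[Y] = r / p = 4 / 0.69 = 5.797101

5.7971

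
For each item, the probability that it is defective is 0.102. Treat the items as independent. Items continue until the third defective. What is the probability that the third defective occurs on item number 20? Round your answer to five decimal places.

0.02914

Y = trial on which the third success occurs; negative binomial, r=3, p=0.102.
P(Y=20) = C(19,2) · p^3 · (1−p)^17
= 171 · 0.0010612 · 0.16058 = 0.0291403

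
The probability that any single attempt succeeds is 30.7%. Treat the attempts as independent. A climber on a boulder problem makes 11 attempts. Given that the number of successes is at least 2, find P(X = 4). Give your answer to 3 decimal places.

0.251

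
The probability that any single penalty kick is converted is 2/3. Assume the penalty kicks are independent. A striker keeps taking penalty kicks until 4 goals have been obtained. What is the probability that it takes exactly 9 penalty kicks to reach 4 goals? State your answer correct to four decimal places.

Y = trial on which the fourth success occurs; negative binomial, r=4, p=0.666667.
P(Y=9) = C(8,3) · p^4 · (1−p)^5
= 56 · 0.19753 · 0.0041152 = 0.045522

0.0455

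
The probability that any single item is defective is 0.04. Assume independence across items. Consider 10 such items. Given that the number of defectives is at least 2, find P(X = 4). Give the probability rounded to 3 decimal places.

0.007

X ~ Binomial(10, 0.04). Want P(X=4 | X≥2) = P(X=4) / P(X≥2).
P(X=4) = C(10,4)·0.04^4·0.96^6 = 0.00042
P(X≥2) = 1 − 0.66483 − 0.27701 = 0.05815
Ratio = 0.00042 / 0.05815 = 0.00724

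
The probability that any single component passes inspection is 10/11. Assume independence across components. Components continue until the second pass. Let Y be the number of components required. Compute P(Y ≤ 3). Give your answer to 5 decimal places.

Finishing within 3 components ⇔ at least 2 successes in the first 3. With X ~ Binomial(3, 0.909091), P(Y ≤ 3) = 1 − P(X ≤ 1).
  k=0: C(3,0)·0.909091^0·0.090909^3 = 0.0007513
  k=1: C(3,1)·0.909091^1·0.090909^2 = 0.0225394
1 − 0.0232908 = 0.9767092

0.97671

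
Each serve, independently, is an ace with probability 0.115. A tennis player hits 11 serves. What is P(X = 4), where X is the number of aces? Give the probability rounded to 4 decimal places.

0.0245

X ~ Binomial(n=11, p=0.115).
P(X=4) = C(11,4) · p^4 · (1−p)^7
= 330 · 0.0001749 · 0.42521 = 0.024542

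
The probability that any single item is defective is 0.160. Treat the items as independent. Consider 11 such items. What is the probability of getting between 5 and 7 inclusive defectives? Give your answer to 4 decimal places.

X ~ Binomial(11, 0.16); P(5 ≤ X ≤ 7) = Σ C(11,k) p^k (1−p)^(11−k) over k:
  k=5: C(11,5)·0.16^5·0.84^6 = 0.017018
  k=6: C(11,6)·0.16^6·0.84^5 = 0.003242
  k=7: C(11,7)·0.16^7·0.84^4 = 0.000441
Total = 0.020701

0.0207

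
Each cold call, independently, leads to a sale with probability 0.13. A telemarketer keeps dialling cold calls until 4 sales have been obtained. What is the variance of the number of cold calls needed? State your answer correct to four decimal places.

205.9172

Y = total cold calls until the fourth success; negative binomial with r=4, p=0.13.
Var(Y) = r(1−p)/p² = 4·0.87 / 0.13² = 205.917160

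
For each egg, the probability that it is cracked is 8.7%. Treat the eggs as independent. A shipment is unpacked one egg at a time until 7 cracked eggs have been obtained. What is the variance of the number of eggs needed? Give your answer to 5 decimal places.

844.36517

Y = total eggs until the seventh success; negative binomial with r=7, p=0.087.
Var(Y) = r(1−p)/p² = 7·0.913 / 0.087² = 844.3651737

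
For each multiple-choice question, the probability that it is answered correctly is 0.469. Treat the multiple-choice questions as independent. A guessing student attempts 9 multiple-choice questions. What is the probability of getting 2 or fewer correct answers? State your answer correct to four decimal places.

0.1243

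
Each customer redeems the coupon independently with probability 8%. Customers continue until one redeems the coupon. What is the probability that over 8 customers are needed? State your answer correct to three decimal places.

0.513

Y = number of customers to the first success; geometric, p = 0.08.
P(Y > 8) = P(first 8 all fail) = (1−p)^8 = 0.51322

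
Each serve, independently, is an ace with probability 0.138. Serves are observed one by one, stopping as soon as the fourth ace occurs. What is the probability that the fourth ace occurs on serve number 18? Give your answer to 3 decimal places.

Y = trial on which the fourth success occurs; negative binomial, r=4, p=0.138.
P(Y=18) = C(17,3) · p^4 · (1−p)^14
= 680 · 0.00036267 · 0.12506 = 0.03084

0.031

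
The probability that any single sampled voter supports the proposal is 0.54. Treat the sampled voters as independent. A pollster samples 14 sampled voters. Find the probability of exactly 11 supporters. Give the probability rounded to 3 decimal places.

X ~ Binomial(n=14, p=0.54).
P(X=11) = C(14,11) · p^11 · (1−p)^3
= 364 · 0.0011385 · 0.097336 = 0.04034

0.040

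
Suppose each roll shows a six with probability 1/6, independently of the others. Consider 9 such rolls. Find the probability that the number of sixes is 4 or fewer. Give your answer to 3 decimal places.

X ~ Binomial(9, 0.166667); P(X ≤ 4) = Σ C(9,k) p^k (1−p)^(9−k) over k:
  k=0: C(9,0)·0.166667^0·0.833333^9 = 0.19381
  k=1: C(9,1)·0.166667^1·0.833333^8 = 0.34885
  k=2: C(9,2)·0.166667^2·0.833333^7 = 0.27908
  k=3: C(9,3)·0.166667^3·0.833333^6 = 0.13024
  k=4: C(9,4)·0.166667^4·0.833333^5 = 0.03907
Total = 0.99105

0.991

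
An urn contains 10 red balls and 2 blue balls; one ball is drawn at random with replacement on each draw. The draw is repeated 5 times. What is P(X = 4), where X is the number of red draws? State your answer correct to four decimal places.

X ~ Binomial(n=5, p=0.833333).
P(X=4) = C(5,4) · p^4 · (1−p)^1
= 5 · 0.48225 · 0.16667 = 0.401878

0.4019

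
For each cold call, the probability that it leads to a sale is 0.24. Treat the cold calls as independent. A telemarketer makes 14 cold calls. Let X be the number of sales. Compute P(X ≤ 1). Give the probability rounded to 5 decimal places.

X ~ Binomial(14, 0.24); P(X ≤ 1) = Σ C(14,k) p^k (1−p)^(14−k) over k:
  k=0: C(14,0)·0.24^0·0.76^14 = 0.0214482
  k=1: C(14,1)·0.24^1·0.76^13 = 0.0948235
Total = 0.1162717

0.11627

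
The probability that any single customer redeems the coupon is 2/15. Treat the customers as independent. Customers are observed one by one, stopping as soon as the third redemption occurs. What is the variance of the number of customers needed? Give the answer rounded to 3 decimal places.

146.250

Y = total customers until the third success; negative binomial with r=3, p=0.133333.
Var(Y) = r(1−p)/p² = 3·0.866667 / 0.133333² = 146.25000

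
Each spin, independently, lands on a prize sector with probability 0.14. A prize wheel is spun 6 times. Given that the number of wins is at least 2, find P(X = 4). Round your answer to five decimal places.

0.02128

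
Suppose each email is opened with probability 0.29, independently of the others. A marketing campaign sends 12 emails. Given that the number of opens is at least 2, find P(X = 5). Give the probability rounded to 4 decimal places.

X ~ Binomial(12, 0.29). Want P(X=5 | X≥2) = P(X=5) / P(X≥2).
P(X=5) = C(12,5)·0.29^5·0.71^7 = 0.147749
P(X≥2) = 1 − 0.016410 − 0.080431 = 0.903160
Ratio = 0.147749 / 0.903160 = 0.163591

0.1636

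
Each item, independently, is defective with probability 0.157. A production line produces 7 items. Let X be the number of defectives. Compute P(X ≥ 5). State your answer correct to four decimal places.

0.0015

X ~ Binomial(7, 0.157); P(X ≥ 5) = Σ C(7,k) p^k (1−p)^(7−k) over k:
  k=5: C(7,5)·0.157^5·0.843^2 = 0.001424
  k=6: C(7,6)·0.157^6·0.843^1 = 0.000088
  k=7: C(7,7)·0.157^7·0.843^0 = 0.000002
Total = 0.001514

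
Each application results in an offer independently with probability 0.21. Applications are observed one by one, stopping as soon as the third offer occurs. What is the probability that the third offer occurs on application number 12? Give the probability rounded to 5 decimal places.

Y = trial on which the third success occurs; negative binomial, r=3, p=0.21.
P(Y=12) = C(11,2) · p^3 · (1−p)^9
= 55 · 0.009261 · 0.11985 = 0.0610470

0.06105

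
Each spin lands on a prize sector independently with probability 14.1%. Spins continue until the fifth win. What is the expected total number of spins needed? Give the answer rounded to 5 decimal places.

35.46099

Y = total spins until the fifth success; negative binomial with r=5, p=0.141.
E[Y] = r / p = 5 / 0.141 = 35.4609929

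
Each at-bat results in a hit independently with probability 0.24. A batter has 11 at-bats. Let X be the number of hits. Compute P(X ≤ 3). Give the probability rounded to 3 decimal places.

X ~ Binomial(11, 0.24); P(X ≤ 3) = Σ C(11,k) p^k (1−p)^(11−k) over k:
  k=0: C(11,0)·0.24^0·0.76^11 = 0.04886
  k=1: C(11,1)·0.24^1·0.76^10 = 0.16972
  k=2: C(11,2)·0.24^2·0.76^9 = 0.26798
  k=3: C(11,3)·0.24^3·0.76^8 = 0.25388
Total = 0.74044

0.740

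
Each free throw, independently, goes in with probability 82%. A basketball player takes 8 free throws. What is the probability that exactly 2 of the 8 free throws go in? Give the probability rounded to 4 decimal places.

0.0006

X ~ Binomial(n=8, p=0.82).
P(X=2) = C(8,2) · p^2 · (1−p)^6
= 28 · 0.6724 · 3.4012e-05 = 0.000640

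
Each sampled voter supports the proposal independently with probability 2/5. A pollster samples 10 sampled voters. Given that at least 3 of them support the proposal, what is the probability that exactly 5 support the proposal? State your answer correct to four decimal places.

0.2410

X ~ Binomial(10, 0.40). Want P(X=5 | X≥3) = P(X=5) / P(X≥3).
P(X=5) = C(10,5)·0.40^5·0.60^5 = 0.200658
P(X≥3) = 1 − 0.006047 − 0.040311 − 0.120932 = 0.832710
Ratio = 0.200658 / 0.832710 = 0.240970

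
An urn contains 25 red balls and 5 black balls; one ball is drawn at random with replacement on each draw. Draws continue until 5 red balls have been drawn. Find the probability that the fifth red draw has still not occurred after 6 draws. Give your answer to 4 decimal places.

0.2632

Needing more than 6 draws ⇔ fewer than 5 successes in the first 6. With X ~ Binomial(6, 0.833333), P(Y > 6) = P(X ≤ 4).
  k=0: C(6,0)·0.833333^0·0.166667^6 = 0.000021
  k=1: C(6,1)·0.833333^1·0.166667^5 = 0.000643
  k=2: C(6,2)·0.833333^2·0.166667^4 = 0.008038
  k=3: C(6,3)·0.833333^3·0.166667^3 = 0.053584
  k=4: C(6,4)·0.833333^4·0.166667^2 = 0.200939
P(X ≤ 4) = 0.263224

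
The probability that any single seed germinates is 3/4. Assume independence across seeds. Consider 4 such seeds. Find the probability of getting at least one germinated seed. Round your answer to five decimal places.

0.99609

P(at least one) = 1 − P(none) = 1 − (1 − 0.75)^4
= 1 − 0.0039062 = 0.9960938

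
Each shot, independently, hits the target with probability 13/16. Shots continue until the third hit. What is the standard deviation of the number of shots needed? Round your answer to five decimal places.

0.92308

Y = total shots until the third success; negative binomial with r=3, p=0.8125.
SD(Y) = √[r(1−p)/p²] = √(0.8520710) = 0.9230769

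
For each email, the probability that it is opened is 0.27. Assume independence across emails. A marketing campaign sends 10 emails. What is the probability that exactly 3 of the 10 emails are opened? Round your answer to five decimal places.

X ~ Binomial(n=10, p=0.27).
P(X=3) = C(10,3) · p^3 · (1−p)^7
= 120 · 0.019683 · 0.11047 = 0.2609351

0.26094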